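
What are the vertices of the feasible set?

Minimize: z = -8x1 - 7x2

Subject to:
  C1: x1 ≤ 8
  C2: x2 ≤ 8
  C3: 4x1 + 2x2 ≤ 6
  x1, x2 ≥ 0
Each vertex is the intersection of two constraint boundaries that also satisfies all remaining constraints:
  x1 = 0 and x2 = 0 → (0, 0)
  4x1 + 2x2 = 6 and x2 = 0 → (1.5, 0)
  4x1 + 2x2 = 6 and x1 = 0 → (0, 3)

Vertices: (0, 0), (1.5, 0), (0, 3)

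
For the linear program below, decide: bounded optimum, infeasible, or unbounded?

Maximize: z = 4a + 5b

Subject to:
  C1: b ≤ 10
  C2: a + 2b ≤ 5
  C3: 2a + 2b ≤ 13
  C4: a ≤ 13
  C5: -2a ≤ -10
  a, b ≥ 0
The point (5, 0) satisfies every constraint, so the LP is feasible; the constraints give a ≤ 13 and b ≤ 10, which with a, b ≥ 0 keep the feasible region inside a bounded box. A feasible, bounded LP attains a finite optimum at a vertex.

Evaluating z = 4a + 5b at each vertex:
  (5, 0): z = 20

The LP has an optimal solution: (5, 0) with z = 20.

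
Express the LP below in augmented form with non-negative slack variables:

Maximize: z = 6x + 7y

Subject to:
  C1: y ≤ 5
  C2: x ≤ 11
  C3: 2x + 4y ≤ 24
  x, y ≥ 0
max z = 6x + 7y

s.t.
  y + s1 = 5
  x + s2 = 11
  2x + 4y + s3 = 24
  x, y, s1, s2, s3 ≥ 0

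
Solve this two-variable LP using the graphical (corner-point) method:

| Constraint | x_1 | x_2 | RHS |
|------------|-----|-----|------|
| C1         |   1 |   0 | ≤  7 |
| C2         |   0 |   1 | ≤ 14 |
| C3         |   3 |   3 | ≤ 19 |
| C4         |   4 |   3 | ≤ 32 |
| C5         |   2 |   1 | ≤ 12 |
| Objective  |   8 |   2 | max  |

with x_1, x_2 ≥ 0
Each vertex is the intersection of two constraint boundaries that also satisfies all remaining constraints:
  x_1 = 0 and x_2 = 0 → (0, 0)
  2x_1 + x_2 = 12 and x_2 = 0 → (6, 0)
  3x_1 + 3x_2 = 19 and 2x_1 + x_2 = 12 → (5.667, 0.6667)
  3x_1 + 3x_2 = 19 and x_1 = 0 → (0, 6.333)

Evaluating z = 8x_1 + 2x_2 at each vertex:
  (0, 0): z = 0
  (6, 0): z = 48
  (5.667, 0.6667): z = 46.67
  (0, 6.333): z = 12.67

The maximum is at (6, 0) with z = 48.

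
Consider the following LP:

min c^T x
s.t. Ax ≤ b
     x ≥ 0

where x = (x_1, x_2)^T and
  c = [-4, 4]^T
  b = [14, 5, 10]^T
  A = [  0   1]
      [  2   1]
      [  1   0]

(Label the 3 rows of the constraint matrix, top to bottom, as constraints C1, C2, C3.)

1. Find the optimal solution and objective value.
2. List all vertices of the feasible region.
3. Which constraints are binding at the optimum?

1. x_1 = 2.5, x_2 = 0, z = -10
2. (0, 0), (2.5, 0), (0, 5)
3. C2, x_2 ≥ 0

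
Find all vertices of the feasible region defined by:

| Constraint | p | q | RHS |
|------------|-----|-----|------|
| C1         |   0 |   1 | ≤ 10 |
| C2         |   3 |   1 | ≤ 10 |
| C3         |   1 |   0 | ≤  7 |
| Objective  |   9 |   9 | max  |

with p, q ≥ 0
Each vertex is the intersection of two constraint boundaries that also satisfies all remaining constraints:
  p = 0 and q = 0 → (0, 0)
  3p + q = 10 and q = 0 → (3.333, 0)
  q = 10 and 3p + q = 10 → (0, 10)

Vertices: (0, 0), (3.333, 0), (0, 10)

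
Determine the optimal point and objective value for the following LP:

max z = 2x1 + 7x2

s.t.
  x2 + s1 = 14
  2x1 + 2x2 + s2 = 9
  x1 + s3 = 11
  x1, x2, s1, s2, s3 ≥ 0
Each vertex is the intersection of two constraint boundaries that also satisfies all remaining constraints:
  x1 = 0 and x2 = 0 → (0, 0)
  2x1 + 2x2 = 9 and x2 = 0 → (4.5, 0)
  2x1 + 2x2 = 9 and x1 = 0 → (0, 4.5)

Evaluating z = 2x1 + 7x2 at each vertex:
  (0, 0): z = 0
  (4.5, 0): z = 9
  (0, 4.5): z = 31.5

The maximum is at (0, 4.5) with z = 31.5.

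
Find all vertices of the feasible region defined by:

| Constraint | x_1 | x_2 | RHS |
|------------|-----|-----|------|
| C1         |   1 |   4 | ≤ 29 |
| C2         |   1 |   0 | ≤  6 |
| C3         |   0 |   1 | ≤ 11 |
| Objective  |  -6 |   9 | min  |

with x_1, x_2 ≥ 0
Each vertex is the intersection of two constraint boundaries that also satisfies all remaining constraints:
  x_1 = 0 and x_2 = 0 → (0, 0)
  x_1 = 6 and x_2 = 0 → (6, 0)
  x_1 + 4x_2 = 29 and x_1 = 6 → (6, 5.75)
  x_1 + 4x_2 = 29 and x_1 = 0 → (0, 7.25)

Vertices: (0, 0), (6, 0), (6, 5.75), (0, 7.25)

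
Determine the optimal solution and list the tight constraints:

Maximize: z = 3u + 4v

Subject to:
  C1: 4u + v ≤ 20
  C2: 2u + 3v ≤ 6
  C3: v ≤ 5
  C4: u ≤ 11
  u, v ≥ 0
Optimal: u = 3, v = 0
Binding: C2, v ≥ 0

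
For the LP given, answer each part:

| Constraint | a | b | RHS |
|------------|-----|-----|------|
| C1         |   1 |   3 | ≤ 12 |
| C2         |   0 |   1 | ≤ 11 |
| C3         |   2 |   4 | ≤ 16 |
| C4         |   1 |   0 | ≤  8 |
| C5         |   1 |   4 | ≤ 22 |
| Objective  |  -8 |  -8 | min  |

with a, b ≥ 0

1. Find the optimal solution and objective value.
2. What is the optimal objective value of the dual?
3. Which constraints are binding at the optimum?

1. a = 8, b = 0, z = -64
2. -64 (by strong duality, equal to the primal optimum)
3. C3, C4, b ≥ 0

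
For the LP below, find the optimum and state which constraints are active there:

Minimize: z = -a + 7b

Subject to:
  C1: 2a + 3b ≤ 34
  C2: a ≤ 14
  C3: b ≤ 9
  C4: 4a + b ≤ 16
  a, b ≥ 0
Optimal: a = 4, b = 0
Binding: C4, b ≥ 0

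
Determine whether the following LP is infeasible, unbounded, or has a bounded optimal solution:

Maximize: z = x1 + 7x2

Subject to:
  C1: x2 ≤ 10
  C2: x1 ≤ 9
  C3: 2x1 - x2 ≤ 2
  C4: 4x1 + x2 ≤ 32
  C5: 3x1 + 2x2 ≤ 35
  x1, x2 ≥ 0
The point (5, 10) satisfies every constraint, so the LP is feasible; the constraints give x1 ≤ 9 and x2 ≤ 10, which with x1, x2 ≥ 0 keep the feasible region inside a bounded box. A feasible, bounded LP attains a finite optimum at a vertex.

Evaluating z = x1 + 7x2 at each vertex:
  (0, 0): z = 0
  (1, 0): z = 1
  (5.571, 9.143): z = 69.57
  (5, 10): z = 75
  (0, 10): z = 70

Feasible with finite optimum z* = 75 at (5, 10).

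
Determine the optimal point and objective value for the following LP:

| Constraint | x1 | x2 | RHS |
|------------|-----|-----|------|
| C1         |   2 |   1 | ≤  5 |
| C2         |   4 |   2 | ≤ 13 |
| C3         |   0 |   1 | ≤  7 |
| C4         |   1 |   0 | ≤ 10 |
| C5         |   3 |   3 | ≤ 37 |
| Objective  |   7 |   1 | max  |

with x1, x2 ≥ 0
x1 = 2.5, x2 = 0, z = 17.5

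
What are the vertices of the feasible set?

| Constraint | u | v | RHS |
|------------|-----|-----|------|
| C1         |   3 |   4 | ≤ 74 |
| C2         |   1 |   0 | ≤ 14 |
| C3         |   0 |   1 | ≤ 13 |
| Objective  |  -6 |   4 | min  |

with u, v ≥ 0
Each vertex is the intersection of two constraint boundaries that also satisfies all remaining constraints:
  u = 0 and v = 0 → (0, 0)
  u = 14 and v = 0 → (14, 0)
  3u + 4v = 74 and u = 14 → (14, 8)
  3u + 4v = 74 and v = 13 → (7.333, 13)
  v = 13 and u = 0 → (0, 13)

Vertices: (0, 0), (14, 0), (14, 8), (7.333, 13), (0, 13)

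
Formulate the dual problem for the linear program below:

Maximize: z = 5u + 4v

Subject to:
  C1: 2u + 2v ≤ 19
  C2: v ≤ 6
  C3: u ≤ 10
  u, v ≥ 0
Minimize: z = 19y1 + 6y2 + 10y3

Subject to:
  C1: -2y1 - y3 ≤ -5
  C2: -2y1 - y2 ≤ -4
  y1, y2, y3 ≥ 0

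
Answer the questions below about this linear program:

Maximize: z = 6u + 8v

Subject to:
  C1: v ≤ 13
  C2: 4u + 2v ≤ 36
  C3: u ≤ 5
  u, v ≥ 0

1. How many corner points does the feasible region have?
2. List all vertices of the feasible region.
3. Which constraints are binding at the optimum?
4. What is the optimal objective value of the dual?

1. 5
2. (0, 0), (5, 0), (5, 8), (2.5, 13), (0, 13)
3. C1, C2
4. 119 (by strong duality, equal to the primal optimum)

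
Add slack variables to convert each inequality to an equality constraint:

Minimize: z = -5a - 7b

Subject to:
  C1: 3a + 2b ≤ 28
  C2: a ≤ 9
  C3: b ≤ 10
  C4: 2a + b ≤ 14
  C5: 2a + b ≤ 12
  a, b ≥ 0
min z = -5a - 7b

s.t.
  3a + 2b + s1 = 28
  a + s2 = 9
  b + s3 = 10
  2a + b + s4 = 14
  2a + b + s5 = 12
  a, b, s1, s2, s3, s4, s5 ≥ 0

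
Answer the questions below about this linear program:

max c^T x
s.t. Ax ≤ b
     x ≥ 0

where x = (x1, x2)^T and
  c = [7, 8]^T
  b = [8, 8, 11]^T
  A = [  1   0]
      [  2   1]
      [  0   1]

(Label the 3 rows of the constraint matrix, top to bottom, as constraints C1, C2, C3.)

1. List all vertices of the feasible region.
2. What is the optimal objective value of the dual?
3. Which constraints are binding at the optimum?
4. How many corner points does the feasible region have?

1. (0, 0), (4, 0), (0, 8)
2. 64 (by strong duality, equal to the primal optimum)
3. C2, x1 ≥ 0
4. 3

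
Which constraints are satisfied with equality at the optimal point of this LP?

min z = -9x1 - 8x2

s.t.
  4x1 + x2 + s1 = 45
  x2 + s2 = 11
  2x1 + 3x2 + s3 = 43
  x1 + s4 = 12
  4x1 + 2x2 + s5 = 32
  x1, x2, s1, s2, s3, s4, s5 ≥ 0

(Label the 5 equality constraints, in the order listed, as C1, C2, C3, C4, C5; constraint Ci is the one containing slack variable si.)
Optimal: x1 = 2.5, x2 = 11
Slack at optimum:
  C1: slack = 24
  C2: slack = 0 (binding)
  C3: slack = 5
  C4: slack = 9.5
  C5: slack = 0 (binding)
  x1 ≥ 0: x1 = 2.5
  x2 ≥ 0: x2 = 11
Binding constraints: C2, C5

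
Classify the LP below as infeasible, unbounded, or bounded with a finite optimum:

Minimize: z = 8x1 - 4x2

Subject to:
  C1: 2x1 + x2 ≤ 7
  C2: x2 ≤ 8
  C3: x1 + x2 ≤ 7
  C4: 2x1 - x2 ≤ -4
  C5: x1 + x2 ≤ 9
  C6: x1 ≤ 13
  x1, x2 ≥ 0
The point (0, 7) satisfies every constraint, so the LP is feasible; the constraints give x1 ≤ 13 and x2 ≤ 8, which with x1, x2 ≥ 0 keep the feasible region inside a bounded box. A feasible, bounded LP attains a finite optimum at a vertex.

The LP has an optimal solution: (0, 7) with z = -28.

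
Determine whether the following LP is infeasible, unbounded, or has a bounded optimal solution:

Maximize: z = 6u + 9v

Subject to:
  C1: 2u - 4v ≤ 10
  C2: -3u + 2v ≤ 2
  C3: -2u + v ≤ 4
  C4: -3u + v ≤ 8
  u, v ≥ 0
Feasible point: (0, 0) satisfies every constraint, so the LP is feasible.
Direction d = (1, 1): for each constraint row a, a·d ≤ 0 —
  (2)(1) + (-4)(1) = -2 ≤ 0
  (-3)(1) + (2)(1) = -1 ≤ 0
  (-2)(1) + (1)(1) = -1 ≤ 0
  (-3)(1) + (1)(1) = -2 ≤ 0
and d ≥ 0, so (0, 0) + t·d stays feasible for every t ≥ 0. Along this ray z = 6u + 9v changes by 15 per unit t, so z → +∞.

Unbounded: there is a feasible ray along which z → +∞.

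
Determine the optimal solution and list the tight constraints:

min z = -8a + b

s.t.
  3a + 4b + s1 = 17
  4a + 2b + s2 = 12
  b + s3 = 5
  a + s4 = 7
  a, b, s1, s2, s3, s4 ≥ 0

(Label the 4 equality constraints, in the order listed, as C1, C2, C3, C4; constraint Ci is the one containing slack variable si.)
Optimal: a = 3, b = 0
Binding: C2, b ≥ 0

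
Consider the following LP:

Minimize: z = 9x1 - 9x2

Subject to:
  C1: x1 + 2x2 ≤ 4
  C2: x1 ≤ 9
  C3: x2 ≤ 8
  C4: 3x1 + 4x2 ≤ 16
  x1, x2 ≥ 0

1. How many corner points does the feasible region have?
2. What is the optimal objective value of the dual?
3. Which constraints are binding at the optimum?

1. 3
2. -18 (by strong duality, equal to the primal optimum)
3. C1, x1 ≥ 0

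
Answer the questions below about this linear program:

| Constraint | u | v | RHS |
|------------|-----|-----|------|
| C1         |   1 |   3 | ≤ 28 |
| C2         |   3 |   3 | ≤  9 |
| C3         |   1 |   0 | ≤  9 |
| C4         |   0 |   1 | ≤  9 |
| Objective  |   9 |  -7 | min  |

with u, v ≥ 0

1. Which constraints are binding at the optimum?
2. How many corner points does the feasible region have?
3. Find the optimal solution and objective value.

1. C2, u ≥ 0
2. 3
3. u = 0, v = 3, z = -21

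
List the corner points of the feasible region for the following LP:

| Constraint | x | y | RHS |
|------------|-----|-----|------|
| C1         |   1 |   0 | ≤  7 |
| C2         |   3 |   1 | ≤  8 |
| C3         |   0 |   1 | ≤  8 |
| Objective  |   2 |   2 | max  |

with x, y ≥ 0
Each vertex is the intersection of two constraint boundaries that also satisfies all remaining constraints:
  x = 0 and y = 0 → (0, 0)
  3x + y = 8 and y = 0 → (2.667, 0)
  3x + y = 8 and y = 8 → (0, 8)

Vertices: (0, 0), (2.667, 0), (0, 8)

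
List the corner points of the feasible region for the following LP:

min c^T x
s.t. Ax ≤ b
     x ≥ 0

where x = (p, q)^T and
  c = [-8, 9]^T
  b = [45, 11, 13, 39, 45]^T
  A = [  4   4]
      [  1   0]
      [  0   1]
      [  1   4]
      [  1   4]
Each vertex is the intersection of two constraint boundaries that also satisfies all remaining constraints:
  p = 0 and q = 0 → (0, 0)
  p = 11 and q = 0 → (11, 0)
  4p + 4q = 45 and p = 11 → (11, 0.25)
  4p + 4q = 45 and p + 4q = 39 → (2, 9.25)
  p + 4q = 39 and p = 0 → (0, 9.75)

Vertices: (0, 0), (11, 0), (11, 0.25), (2, 9.25), (0, 9.75)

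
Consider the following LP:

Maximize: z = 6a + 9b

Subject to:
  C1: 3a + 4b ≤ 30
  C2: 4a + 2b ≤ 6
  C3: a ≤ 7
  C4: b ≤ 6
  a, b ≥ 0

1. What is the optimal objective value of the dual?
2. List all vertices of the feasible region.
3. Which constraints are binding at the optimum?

1. 27 (by strong duality, equal to the primal optimum)
2. (0, 0), (1.5, 0), (0, 3)
3. C2, a ≥ 0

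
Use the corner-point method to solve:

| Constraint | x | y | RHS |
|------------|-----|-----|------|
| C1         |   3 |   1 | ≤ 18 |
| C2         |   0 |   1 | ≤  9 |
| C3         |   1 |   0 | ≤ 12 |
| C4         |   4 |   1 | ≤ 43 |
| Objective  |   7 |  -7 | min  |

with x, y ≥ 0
Each vertex is the intersection of two constraint boundaries that also satisfies all remaining constraints:
  x = 0 and y = 0 → (0, 0)
  3x + y = 18 and y = 0 → (6, 0)
  3x + y = 18 and y = 9 → (3, 9)
  y = 9 and x = 0 → (0, 9)

Evaluating z = 7x - 7y at each vertex:
  (0, 0): z = 0
  (6, 0): z = 42
  (3, 9): z = -42
  (0, 9): z = -63

The minimum is at (0, 9) with z = -63.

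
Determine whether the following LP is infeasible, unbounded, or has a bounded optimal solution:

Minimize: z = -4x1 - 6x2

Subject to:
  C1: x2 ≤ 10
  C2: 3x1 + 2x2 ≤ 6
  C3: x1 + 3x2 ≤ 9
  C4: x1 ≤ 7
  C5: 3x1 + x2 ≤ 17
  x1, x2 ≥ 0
The point (0, 3) satisfies every constraint, so the LP is feasible; the constraints give x1 ≤ 7 and x2 ≤ 10, which with x1, x2 ≥ 0 keep the feasible region inside a bounded box. A feasible, bounded LP attains a finite optimum at a vertex.

Evaluating z = -4x1 - 6x2 at each vertex:
  (0, 0): z = 0
  (2, 0): z = -8
  (0, 3): z = -18

Bounded optimum: z* = -18 at (0, 3).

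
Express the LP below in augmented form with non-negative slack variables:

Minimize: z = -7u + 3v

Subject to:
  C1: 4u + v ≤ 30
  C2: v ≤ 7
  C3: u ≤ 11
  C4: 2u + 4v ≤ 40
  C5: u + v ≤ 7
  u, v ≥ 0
min z = -7u + 3v

s.t.
  4u + v + s1 = 30
  v + s2 = 7
  u + s3 = 11
  2u + 4v + s4 = 40
  u + v + s5 = 7
  u, v, s1, s2, s3, s4, s5 ≥ 0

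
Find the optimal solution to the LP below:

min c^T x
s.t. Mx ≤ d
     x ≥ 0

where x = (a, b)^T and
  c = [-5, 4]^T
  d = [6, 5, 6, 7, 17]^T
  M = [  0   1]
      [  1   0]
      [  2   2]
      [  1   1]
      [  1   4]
a = 3, b = 0, z = -15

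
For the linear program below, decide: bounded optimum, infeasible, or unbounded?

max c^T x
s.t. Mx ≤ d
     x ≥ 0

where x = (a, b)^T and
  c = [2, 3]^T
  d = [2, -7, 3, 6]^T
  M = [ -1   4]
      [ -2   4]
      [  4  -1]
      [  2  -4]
One constraint requires 2a - 4b ≤ 6, while the constraint -2a + 4b ≤ -7 is equivalent to 2a - 4b ≥ 7. Together they would need 7 ≤ 2a - 4b ≤ 6, which is impossible since 7 > 6. No point satisfies all constraints.

The feasible region is empty; the LP is infeasible.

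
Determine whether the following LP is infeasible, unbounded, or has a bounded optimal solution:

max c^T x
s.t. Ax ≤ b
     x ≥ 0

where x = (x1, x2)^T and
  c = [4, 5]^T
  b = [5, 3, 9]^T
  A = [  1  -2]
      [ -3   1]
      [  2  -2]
Feasible point: (0, 0) satisfies every constraint, so the LP is feasible.
Direction d = (1, 1): for each constraint row a, a·d ≤ 0 —
  (1)(1) + (-2)(1) = -1 ≤ 0
  (-3)(1) + (1)(1) = -2 ≤ 0
  (2)(1) + (-2)(1) = 0 ≤ 0
and d ≥ 0, so (0, 0) + t·d stays feasible for every t ≥ 0. Along this ray z = 4x1 + 5x2 changes by 9 per unit t, so z → +∞.

The LP is unbounded; z can be made arbitrarily large.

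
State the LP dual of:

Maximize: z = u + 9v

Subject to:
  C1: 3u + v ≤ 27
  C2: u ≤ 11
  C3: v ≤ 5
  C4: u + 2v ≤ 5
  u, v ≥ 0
Minimize: z = 27y1 + 11y2 + 5y3 + 5y4

Subject to:
  C1: -3y1 - y2 - y4 ≤ -1
  C2: -y1 - y3 - 2y4 ≤ -9
  y1, y2, y3, y4 ≥ 0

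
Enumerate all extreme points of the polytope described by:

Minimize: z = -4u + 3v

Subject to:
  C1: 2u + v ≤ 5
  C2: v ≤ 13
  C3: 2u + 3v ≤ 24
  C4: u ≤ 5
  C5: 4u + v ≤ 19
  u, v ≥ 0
Each vertex is the intersection of two constraint boundaries that also satisfies all remaining constraints:
  u = 0 and v = 0 → (0, 0)
  2u + v = 5 and v = 0 → (2.5, 0)
  2u + v = 5 and u = 0 → (0, 5)

Vertices: (0, 0), (2.5, 0), (0, 5)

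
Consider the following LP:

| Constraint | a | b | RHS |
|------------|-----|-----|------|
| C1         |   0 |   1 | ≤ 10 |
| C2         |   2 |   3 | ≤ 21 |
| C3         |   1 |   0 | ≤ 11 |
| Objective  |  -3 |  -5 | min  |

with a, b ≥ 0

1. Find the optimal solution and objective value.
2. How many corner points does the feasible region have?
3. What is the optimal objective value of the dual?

1. a = 0, b = 7, z = -35
2. 3
3. -35 (by strong duality, equal to the primal optimum)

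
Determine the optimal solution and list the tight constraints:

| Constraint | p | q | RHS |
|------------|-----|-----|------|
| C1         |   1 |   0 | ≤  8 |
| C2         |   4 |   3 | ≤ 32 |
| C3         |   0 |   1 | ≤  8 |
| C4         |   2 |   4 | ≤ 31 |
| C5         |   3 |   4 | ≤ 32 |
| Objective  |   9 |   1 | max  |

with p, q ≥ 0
Optimal: p = 8, q = 0
Slack at optimum:
  C1: slack = 0 (binding)
  C2: slack = 0 (binding)
  C3: slack = 8
  C4: slack = 15
  C5: slack = 8
  p ≥ 0: p = 8
  q ≥ 0: q = 0 (binding)
Binding constraints: C1, C2, q ≥ 0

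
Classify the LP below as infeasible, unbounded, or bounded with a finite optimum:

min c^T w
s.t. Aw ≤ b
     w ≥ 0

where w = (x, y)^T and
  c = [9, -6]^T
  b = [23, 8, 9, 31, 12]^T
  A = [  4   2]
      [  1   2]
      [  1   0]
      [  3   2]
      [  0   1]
The point (0, 4) satisfies every constraint, so the LP is feasible; the constraints give x ≤ 9 and y ≤ 12, which with x, y ≥ 0 keep the feasible region inside a bounded box. A feasible, bounded LP attains a finite optimum at a vertex.

Evaluating z = 9x - 6y at each vertex:
  (0, 0): z = 0
  (5.75, 0): z = 51.75
  (5, 1.5): z = 36
  (0, 4): z = -24

The LP has an optimal solution: (0, 4) with z = -24.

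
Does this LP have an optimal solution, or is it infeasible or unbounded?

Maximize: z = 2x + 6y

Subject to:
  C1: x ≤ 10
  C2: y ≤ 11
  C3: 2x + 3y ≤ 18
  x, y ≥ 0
The point (0, 6) satisfies every constraint, so the LP is feasible; the constraints give x ≤ 10 and y ≤ 11, which with x, y ≥ 0 keep the feasible region inside a bounded box. A feasible, bounded LP attains a finite optimum at a vertex.

Evaluating z = 2x + 6y at each vertex:
  (0, 0): z = 0
  (9, 0): z = 18
  (0, 6): z = 36

Feasible with finite optimum z* = 36 at (0, 6).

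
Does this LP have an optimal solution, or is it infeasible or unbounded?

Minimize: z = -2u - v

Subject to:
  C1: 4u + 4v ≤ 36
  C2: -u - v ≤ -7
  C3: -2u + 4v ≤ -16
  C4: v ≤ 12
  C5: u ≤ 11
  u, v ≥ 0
The point (9, 0) satisfies every constraint, so the LP is feasible; the constraints give u ≤ 11 and v ≤ 12, which with u, v ≥ 0 keep the feasible region inside a bounded box. A feasible, bounded LP attains a finite optimum at a vertex.

Evaluating z = -2u - v at each vertex:
  (8, 0): z = -16
  (9, 0): z = -18
  (8.667, 0.3333): z = -17.67

Feasible with finite optimum z* = -18 at (9, 0).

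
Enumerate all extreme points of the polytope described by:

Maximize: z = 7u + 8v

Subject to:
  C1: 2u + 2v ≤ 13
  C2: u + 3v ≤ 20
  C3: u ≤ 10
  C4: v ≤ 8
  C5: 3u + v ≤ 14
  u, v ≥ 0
Each vertex is the intersection of two constraint boundaries that also satisfies all remaining constraints:
  u = 0 and v = 0 → (0, 0)
  3u + v = 14 and v = 0 → (4.667, 0)
  2u + 2v = 13 and 3u + v = 14 → (3.75, 2.75)
  2u + 2v = 13 and u = 0 → (0, 6.5)

Vertices: (0, 0), (4.667, 0), (3.75, 2.75), (0, 6.5)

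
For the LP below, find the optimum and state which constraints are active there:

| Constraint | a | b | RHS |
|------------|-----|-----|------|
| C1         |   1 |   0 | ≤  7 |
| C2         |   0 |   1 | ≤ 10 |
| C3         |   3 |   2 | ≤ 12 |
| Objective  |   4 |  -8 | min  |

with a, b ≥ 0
Optimal: a = 0, b = 6
Slack at optimum:
  C1: slack = 7
  C2: slack = 4
  C3: slack = 0 (binding)
  a ≥ 0: a = 0 (binding)
  b ≥ 0: b = 6
Binding constraints: C3, a ≥ 0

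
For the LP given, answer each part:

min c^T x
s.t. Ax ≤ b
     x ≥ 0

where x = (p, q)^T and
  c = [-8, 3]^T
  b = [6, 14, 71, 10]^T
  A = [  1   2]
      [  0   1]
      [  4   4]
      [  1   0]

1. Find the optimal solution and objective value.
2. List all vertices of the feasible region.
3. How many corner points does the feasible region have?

1. p = 6, q = 0, z = -48
2. (0, 0), (6, 0), (0, 3)
3. 3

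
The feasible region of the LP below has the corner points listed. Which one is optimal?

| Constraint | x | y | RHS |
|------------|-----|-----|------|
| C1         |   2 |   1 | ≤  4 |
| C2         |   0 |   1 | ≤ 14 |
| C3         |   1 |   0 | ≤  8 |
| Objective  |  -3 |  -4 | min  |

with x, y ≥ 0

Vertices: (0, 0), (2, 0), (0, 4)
Evaluating z = -3x - 4y at each vertex:
  (0, 0): z = 0
  (2, 0): z = -6
  (0, 4): z = -16

The smallest value is z = -16, attained at (0, 4).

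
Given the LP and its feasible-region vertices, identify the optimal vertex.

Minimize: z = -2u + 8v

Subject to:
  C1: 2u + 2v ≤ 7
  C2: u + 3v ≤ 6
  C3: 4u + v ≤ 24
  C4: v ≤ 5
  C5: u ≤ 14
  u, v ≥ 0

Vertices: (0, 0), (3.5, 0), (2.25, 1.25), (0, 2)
Evaluating z = -2u + 8v at each vertex:
  (0, 0): z = 0
  (3.5, 0): z = -7
  (2.25, 1.25): z = 5.5
  (0, 2): z = 16

The smallest value is z = -7, attained at (3.5, 0).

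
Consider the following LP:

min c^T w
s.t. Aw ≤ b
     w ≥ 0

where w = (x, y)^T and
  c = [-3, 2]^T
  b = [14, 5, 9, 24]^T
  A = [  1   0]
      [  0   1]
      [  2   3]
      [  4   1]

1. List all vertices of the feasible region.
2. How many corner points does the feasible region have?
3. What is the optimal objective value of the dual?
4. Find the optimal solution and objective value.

1. (0, 0), (4.5, 0), (0, 3)
2. 3
3. -13.5 (by strong duality, equal to the primal optimum)
4. x = 4.5, y = 0, z = -13.5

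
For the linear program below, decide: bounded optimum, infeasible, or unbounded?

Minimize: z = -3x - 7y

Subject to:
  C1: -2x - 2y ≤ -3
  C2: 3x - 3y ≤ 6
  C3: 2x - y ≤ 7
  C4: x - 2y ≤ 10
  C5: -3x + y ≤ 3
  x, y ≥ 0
Feasible point: (0, 2) satisfies every constraint, so the LP is feasible.
Direction d = (1, 2): for each constraint row a, a·d ≤ 0 —
  (-2)(1) + (-2)(2) = -6 ≤ 0
  (3)(1) + (-3)(2) = -3 ≤ 0
  (2)(1) + (-1)(2) = 0 ≤ 0
  (1)(1) + (-2)(2) = -3 ≤ 0
  (-3)(1) + (1)(2) = -1 ≤ 0
and d ≥ 0, so (0, 2) + t·d stays feasible for every t ≥ 0. Along this ray z = -3x - 7y changes by -17 per unit t, so z → −∞.

The LP is unbounded; z can be made arbitrarily small.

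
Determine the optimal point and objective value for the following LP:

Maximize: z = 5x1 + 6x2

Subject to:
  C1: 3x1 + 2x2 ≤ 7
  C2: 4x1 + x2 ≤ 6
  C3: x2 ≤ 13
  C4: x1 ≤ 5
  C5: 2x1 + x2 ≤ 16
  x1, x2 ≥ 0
Each vertex is the intersection of two constraint boundaries that also satisfies all remaining constraints:
  x1 = 0 and x2 = 0 → (0, 0)
  4x1 + x2 = 6 and x2 = 0 → (1.5, 0)
  3x1 + 2x2 = 7 and 4x1 + x2 = 6 → (1, 2)
  3x1 + 2x2 = 7 and x1 = 0 → (0, 3.5)

Evaluating z = 5x1 + 6x2 at each vertex:
  (0, 0): z = 0
  (1.5, 0): z = 7.5
  (1, 2): z = 17
  (0, 3.5): z = 21

The maximum is at (0, 3.5) with z = 21.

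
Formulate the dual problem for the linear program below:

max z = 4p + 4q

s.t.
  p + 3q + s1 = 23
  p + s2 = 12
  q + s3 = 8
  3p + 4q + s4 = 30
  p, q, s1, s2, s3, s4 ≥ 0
Minimize: z = 23y1 + 12y2 + 8y3 + 30y4

Subject to:
  C1: -y1 - y2 - 3y4 ≤ -4
  C2: -3y1 - y3 - 4y4 ≤ -4
  y1, y2, y3, y4 ≥ 0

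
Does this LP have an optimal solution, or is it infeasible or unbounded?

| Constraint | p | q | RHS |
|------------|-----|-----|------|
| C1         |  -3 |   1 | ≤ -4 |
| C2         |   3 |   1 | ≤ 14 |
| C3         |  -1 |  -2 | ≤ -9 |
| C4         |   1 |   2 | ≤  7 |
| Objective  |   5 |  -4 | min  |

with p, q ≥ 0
C4 requires p + 2q ≤ 7, while C3 (-p - 2q ≤ -9) is equivalent to p + 2q ≥ 9. Together they would need 9 ≤ p + 2q ≤ 7, which is impossible since 9 > 7. No point satisfies all constraints.

Infeasible — the constraint set is empty.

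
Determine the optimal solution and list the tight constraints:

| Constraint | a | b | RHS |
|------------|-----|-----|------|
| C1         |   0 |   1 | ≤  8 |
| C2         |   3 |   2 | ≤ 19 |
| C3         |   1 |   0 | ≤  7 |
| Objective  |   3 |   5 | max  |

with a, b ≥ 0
Optimal: a = 1, b = 8
Slack at optimum:
  C1: slack = 0 (binding)
  C2: slack = 0 (binding)
  C3: slack = 6
  a ≥ 0: a = 1
  b ≥ 0: b = 8
Binding constraints: C1, C2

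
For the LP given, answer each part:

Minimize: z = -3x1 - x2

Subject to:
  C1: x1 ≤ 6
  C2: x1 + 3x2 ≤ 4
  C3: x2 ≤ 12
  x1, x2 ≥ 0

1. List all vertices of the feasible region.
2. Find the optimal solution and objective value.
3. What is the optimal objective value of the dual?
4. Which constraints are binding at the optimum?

1. (0, 0), (4, 0), (0, 1.333)
2. x1 = 4, x2 = 0, z = -12
3. -12 (by strong duality, equal to the primal optimum)
4. C2, x2 ≥ 0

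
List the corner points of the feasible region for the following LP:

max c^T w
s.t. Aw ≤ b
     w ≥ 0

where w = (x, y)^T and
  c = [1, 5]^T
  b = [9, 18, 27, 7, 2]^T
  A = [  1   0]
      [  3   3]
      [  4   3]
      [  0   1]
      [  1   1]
Each vertex is the intersection of two constraint boundaries that also satisfies all remaining constraints:
  x = 0 and y = 0 → (0, 0)
  x + y = 2 and y = 0 → (2, 0)
  x + y = 2 and x = 0 → (0, 2)

Vertices: (0, 0), (2, 0), (0, 2)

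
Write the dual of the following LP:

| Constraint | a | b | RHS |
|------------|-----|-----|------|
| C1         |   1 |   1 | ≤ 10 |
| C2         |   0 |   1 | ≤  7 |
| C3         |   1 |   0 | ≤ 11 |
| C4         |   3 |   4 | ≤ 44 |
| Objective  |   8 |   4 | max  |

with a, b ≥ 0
Minimize: z = 10y1 + 7y2 + 11y3 + 44y4

Subject to:
  C1: -y1 - y3 - 3y4 ≤ -8
  C2: -y1 - y2 - 4y4 ≤ -4
  y1, y2, y3, y4 ≥ 0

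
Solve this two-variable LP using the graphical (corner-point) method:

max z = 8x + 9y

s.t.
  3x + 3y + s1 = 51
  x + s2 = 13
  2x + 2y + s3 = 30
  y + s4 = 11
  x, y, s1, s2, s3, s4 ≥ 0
Each vertex is the intersection of two constraint boundaries that also satisfies all remaining constraints:
  x = 0 and y = 0 → (0, 0)
  x = 13 and y = 0 → (13, 0)
  x = 13 and 2x + 2y = 30 → (13, 2)
  2x + 2y = 30 and y = 11 → (4, 11)
  y = 11 and x = 0 → (0, 11)

Evaluating z = 8x + 9y at each vertex:
  (0, 0): z = 0
  (13, 0): z = 104
  (13, 2): z = 122
  (4, 11): z = 131
  (0, 11): z = 99

The maximum is at (4, 11) with z = 131.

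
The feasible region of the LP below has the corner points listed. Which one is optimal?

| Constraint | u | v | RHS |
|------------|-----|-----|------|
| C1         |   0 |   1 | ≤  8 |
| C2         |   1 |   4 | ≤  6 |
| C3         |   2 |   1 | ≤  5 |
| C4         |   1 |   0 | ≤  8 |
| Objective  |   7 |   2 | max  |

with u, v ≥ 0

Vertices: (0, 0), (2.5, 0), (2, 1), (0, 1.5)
Evaluating z = 7u + 2v at each vertex:
  (0, 0): z = 0
  (2.5, 0): z = 17.5
  (2, 1): z = 16
  (0, 1.5): z = 3

The largest value is z = 17.5, attained at (2.5, 0).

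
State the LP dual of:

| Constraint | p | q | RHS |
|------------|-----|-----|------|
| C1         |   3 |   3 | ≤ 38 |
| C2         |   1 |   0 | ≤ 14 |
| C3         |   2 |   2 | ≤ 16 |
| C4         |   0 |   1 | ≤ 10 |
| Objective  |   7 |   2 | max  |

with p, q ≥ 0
Minimize: z = 38y1 + 14y2 + 16y3 + 10y4

Subject to:
  C1: -3y1 - y2 - 2y3 ≤ -7
  C2: -3y1 - 2y3 - y4 ≤ -2
  y1, y2, y3, y4 ≥ 0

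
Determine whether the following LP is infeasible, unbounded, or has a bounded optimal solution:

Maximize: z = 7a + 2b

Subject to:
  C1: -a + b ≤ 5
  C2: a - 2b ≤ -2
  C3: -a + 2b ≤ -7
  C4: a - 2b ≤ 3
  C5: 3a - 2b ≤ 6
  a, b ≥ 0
C2 requires a - 2b ≤ -2, while C3 (-a + 2b ≤ -7) is equivalent to a - 2b ≥ 7. Together they would need 7 ≤ a - 2b ≤ -2, which is impossible since 7 > -2. No point satisfies all constraints.

Infeasible — the constraint set is empty.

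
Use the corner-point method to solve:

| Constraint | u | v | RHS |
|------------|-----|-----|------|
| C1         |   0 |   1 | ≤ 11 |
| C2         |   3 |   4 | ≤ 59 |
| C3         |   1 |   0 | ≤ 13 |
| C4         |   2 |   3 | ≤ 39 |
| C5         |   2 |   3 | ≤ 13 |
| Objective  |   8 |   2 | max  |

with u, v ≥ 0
Each vertex is the intersection of two constraint boundaries that also satisfies all remaining constraints:
  u = 0 and v = 0 → (0, 0)
  2u + 3v = 13 and v = 0 → (6.5, 0)
  2u + 3v = 13 and u = 0 → (0, 4.333)

Evaluating z = 8u + 2v at each vertex:
  (0, 0): z = 0
  (6.5, 0): z = 52
  (0, 4.333): z = 8.667

The maximum is at (6.5, 0) with z = 52.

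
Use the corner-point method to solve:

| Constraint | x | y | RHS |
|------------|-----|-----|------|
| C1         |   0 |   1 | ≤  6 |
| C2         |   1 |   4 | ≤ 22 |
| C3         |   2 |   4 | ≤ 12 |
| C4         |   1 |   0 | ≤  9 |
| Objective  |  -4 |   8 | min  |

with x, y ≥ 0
Each vertex is the intersection of two constraint boundaries that also satisfies all remaining constraints:
  x = 0 and y = 0 → (0, 0)
  2x + 4y = 12 and y = 0 → (6, 0)
  2x + 4y = 12 and x = 0 → (0, 3)

Evaluating z = -4x + 8y at each vertex:
  (0, 0): z = 0
  (6, 0): z = -24
  (0, 3): z = 24

The minimum is at (6, 0) with z = -24.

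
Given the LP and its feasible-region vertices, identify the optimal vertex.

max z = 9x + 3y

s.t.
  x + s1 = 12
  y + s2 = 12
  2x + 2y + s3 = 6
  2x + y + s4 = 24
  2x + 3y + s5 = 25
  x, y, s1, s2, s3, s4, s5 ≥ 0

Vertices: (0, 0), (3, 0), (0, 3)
Evaluating z = 9x + 3y at each vertex:
  (0, 0): z = 0
  (3, 0): z = 27
  (0, 3): z = 9

The largest value is z = 27, attained at (3, 0).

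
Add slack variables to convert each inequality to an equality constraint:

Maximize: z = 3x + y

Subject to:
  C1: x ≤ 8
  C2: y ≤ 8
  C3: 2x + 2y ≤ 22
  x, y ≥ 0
max z = 3x + y

s.t.
  x + s1 = 8
  y + s2 = 8
  2x + 2y + s3 = 22
  x, y, s1, s2, s3 ≥ 0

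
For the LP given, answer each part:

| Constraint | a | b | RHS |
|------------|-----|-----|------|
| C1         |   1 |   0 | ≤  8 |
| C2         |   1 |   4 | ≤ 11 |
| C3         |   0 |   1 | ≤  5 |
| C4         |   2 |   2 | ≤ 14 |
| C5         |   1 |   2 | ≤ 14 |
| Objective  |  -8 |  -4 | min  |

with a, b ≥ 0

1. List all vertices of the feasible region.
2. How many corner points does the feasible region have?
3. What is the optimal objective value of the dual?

1. (0, 0), (7, 0), (5.667, 1.333), (0, 2.75)
2. 4
3. -56 (by strong duality, equal to the primal optimum)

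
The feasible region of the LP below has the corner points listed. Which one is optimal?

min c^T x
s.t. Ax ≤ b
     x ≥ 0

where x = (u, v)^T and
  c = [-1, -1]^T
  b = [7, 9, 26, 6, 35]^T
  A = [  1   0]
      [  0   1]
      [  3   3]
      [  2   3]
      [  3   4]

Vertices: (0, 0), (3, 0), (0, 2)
(3, 0) with z = -3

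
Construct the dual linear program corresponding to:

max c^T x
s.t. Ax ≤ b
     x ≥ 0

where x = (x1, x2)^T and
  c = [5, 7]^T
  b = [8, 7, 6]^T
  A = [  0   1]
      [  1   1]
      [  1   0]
Minimize: z = 8y1 + 7y2 + 6y3

Subject to:
  C1: -y2 - y3 ≤ -5
  C2: -y1 - y2 ≤ -7
  y1, y2, y3 ≥ 0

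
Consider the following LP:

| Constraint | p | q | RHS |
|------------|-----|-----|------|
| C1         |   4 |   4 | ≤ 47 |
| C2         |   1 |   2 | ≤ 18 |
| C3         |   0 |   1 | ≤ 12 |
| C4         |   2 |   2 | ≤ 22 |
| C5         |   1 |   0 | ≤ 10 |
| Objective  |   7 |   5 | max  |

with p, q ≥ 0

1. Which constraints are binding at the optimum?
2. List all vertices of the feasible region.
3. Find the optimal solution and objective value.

1. C4, C5
2. (0, 0), (10, 0), (10, 1), (4, 7), (0, 9)
3. p = 10, q = 1, z = 75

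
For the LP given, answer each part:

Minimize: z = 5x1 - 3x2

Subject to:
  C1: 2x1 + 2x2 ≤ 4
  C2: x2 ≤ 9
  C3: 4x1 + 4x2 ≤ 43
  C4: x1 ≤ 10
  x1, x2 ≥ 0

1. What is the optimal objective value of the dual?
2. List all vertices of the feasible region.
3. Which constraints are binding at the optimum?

1. -6 (by strong duality, equal to the primal optimum)
2. (0, 0), (2, 0), (0, 2)
3. C1, x1 ≥ 0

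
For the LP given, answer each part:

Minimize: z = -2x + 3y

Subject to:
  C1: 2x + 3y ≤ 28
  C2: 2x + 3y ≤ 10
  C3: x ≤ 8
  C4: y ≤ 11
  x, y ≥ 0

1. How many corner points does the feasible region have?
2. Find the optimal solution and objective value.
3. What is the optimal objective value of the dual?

1. 3
2. x = 5, y = 0, z = -10
3. -10 (by strong duality, equal to the primal optimum)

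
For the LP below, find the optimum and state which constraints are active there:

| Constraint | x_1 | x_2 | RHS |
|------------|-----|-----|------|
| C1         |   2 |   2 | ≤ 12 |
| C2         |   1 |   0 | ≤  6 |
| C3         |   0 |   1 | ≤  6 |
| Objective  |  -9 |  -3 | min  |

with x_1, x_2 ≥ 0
Optimal: x_1 = 6, x_2 = 0
Binding: C1, C2, x_2 ≥ 0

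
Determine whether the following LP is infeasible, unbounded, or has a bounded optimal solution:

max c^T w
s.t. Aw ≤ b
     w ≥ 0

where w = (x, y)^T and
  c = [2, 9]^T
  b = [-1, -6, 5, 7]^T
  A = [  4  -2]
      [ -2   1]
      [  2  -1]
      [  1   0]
One constraint requires 2x - y ≤ 5, while the constraint -2x + y ≤ -6 is equivalent to 2x - y ≥ 6. Together they would need 6 ≤ 2x - y ≤ 5, which is impossible since 6 > 5. No point satisfies all constraints.

Infeasible — the constraint set is empty.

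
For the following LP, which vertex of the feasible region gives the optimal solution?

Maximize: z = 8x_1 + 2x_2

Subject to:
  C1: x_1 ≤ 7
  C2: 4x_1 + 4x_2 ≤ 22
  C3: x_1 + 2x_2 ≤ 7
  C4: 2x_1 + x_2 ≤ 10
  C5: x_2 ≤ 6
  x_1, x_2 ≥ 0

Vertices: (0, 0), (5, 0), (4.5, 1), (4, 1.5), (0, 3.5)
Evaluating z = 8x_1 + 2x_2 at each vertex:
  (0, 0): z = 0
  (5, 0): z = 40
  (4.5, 1): z = 38
  (4, 1.5): z = 35
  (0, 3.5): z = 7

The largest value is z = 40, attained at (5, 0).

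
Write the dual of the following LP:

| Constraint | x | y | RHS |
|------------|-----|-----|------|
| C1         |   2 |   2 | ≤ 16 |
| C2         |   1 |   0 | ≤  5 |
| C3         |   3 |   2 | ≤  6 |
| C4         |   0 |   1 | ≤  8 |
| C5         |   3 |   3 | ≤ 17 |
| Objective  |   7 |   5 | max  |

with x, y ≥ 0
Minimize: z = 16y1 + 5y2 + 6y3 + 8y4 + 17y5

Subject to:
  C1: -2y1 - y2 - 3y3 - 3y5 ≤ -7
  C2: -2y1 - 2y3 - y4 - 3y5 ≤ -5
  y1, y2, y3, y4, y5 ≥ 0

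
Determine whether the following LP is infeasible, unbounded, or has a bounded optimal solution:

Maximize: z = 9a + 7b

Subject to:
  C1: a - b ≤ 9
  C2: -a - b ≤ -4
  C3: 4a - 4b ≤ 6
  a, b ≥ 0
Feasible point: (0, 4) satisfies every constraint, so the LP is feasible.
Direction d = (0, 1): for each constraint row a, a·d ≤ 0 —
  (1)(0) + (-1)(1) = -1 ≤ 0
  (-1)(0) + (-1)(1) = -1 ≤ 0
  (4)(0) + (-4)(1) = -4 ≤ 0
and d ≥ 0, so (0, 4) + t·d stays feasible for every t ≥ 0. Along this ray z = 9a + 7b changes by 7 per unit t, so z → +∞.

Unbounded — the objective can increase without bound over the feasible region.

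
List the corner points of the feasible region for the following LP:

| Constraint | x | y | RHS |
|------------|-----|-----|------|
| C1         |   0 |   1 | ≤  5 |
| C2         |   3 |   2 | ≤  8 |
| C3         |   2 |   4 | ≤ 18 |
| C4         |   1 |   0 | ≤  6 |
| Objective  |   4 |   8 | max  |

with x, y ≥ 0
Each vertex is the intersection of two constraint boundaries that also satisfies all remaining constraints:
  x = 0 and y = 0 → (0, 0)
  3x + 2y = 8 and y = 0 → (2.667, 0)
  3x + 2y = 8 and x = 0 → (0, 4)

Vertices: (0, 0), (2.667, 0), (0, 4)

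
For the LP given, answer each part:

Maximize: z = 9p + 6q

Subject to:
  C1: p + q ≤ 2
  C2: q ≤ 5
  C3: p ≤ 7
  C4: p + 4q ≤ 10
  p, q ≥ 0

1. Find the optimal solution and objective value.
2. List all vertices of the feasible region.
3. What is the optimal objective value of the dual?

1. p = 2, q = 0, z = 18
2. (0, 0), (2, 0), (0, 2)
3. 18 (by strong duality, equal to the primal optimum)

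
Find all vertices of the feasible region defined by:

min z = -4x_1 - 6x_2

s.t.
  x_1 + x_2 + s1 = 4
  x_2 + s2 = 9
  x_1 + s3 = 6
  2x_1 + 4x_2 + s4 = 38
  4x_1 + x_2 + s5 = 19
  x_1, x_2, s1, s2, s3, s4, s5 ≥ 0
Each vertex is the intersection of two constraint boundaries that also satisfies all remaining constraints:
  x_1 = 0 and x_2 = 0 → (0, 0)
  x_1 + x_2 = 4 and x_2 = 0 → (4, 0)
  x_1 + x_2 = 4 and x_1 = 0 → (0, 4)

Vertices: (0, 0), (4, 0), (0, 4)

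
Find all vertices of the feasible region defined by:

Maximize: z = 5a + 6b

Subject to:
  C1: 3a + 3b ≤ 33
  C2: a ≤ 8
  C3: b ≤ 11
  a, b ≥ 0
Each vertex is the intersection of two constraint boundaries that also satisfies all remaining constraints:
  a = 0 and b = 0 → (0, 0)
  a = 8 and b = 0 → (8, 0)
  3a + 3b = 33 and a = 8 → (8, 3)
  3a + 3b = 33 and b = 11 → (0, 11)

Vertices: (0, 0), (8, 0), (8, 3), (0, 11)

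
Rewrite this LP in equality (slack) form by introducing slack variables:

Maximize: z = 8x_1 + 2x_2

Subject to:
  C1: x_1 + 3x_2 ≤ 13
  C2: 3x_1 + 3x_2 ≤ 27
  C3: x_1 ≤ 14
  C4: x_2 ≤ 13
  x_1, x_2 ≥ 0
max z = 8x_1 + 2x_2

s.t.
  x_1 + 3x_2 + s1 = 13
  3x_1 + 3x_2 + s2 = 27
  x_1 + s3 = 14
  x_2 + s4 = 13
  x_1, x_2, s1, s2, s3, s4 ≥ 0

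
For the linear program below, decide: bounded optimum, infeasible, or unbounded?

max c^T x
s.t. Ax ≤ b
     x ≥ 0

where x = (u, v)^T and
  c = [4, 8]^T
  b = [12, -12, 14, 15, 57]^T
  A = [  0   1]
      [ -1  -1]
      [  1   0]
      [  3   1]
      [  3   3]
The point (1, 12) satisfies every constraint, so the LP is feasible; the constraints give u ≤ 14 and v ≤ 12, which with u, v ≥ 0 keep the feasible region inside a bounded box. A feasible, bounded LP attains a finite optimum at a vertex.

Feasible with finite optimum z* = 100 at (1, 12).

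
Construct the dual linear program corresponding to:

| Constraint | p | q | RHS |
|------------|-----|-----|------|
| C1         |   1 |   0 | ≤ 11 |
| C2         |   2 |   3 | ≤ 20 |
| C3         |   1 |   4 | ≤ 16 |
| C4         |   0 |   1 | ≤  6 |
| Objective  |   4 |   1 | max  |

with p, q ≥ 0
Minimize: z = 11y1 + 20y2 + 16y3 + 6y4

Subject to:
  C1: -y1 - 2y2 - y3 ≤ -4
  C2: -3y2 - 4y3 - y4 ≤ -1
  y1, y2, y3, y4 ≥ 0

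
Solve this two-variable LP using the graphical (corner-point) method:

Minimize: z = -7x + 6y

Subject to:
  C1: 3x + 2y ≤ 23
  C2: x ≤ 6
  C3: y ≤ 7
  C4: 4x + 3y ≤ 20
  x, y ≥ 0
Each vertex is the intersection of two constraint boundaries that also satisfies all remaining constraints:
  x = 0 and y = 0 → (0, 0)
  4x + 3y = 20 and y = 0 → (5, 0)
  4x + 3y = 20 and x = 0 → (0, 6.667)

Evaluating z = -7x + 6y at each vertex:
  (0, 0): z = 0
  (5, 0): z = -35
  (0, 6.667): z = 40

The minimum is at (5, 0) with z = -35.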